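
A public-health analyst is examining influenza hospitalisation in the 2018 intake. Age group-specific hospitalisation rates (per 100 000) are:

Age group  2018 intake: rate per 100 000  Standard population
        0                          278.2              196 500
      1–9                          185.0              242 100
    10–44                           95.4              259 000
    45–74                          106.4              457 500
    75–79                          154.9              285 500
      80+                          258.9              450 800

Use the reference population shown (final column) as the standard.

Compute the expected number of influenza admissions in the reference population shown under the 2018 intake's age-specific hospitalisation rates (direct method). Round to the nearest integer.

Expected influenza admissions = Σ (standard pop × age-specific rate ÷ 100 000)
= 196 500×278.2/100 000 + 242 100×185.0/100 000 + 259 000×95.4/100 000 + 457 500×106.4/100 000 + 285 500×154.9/100 000 + 450 800×258.9/100 000
= 546.66 + 447.88 + 247.09 + 486.78 + 442.24 + 1167.12 = 3337.77.

3338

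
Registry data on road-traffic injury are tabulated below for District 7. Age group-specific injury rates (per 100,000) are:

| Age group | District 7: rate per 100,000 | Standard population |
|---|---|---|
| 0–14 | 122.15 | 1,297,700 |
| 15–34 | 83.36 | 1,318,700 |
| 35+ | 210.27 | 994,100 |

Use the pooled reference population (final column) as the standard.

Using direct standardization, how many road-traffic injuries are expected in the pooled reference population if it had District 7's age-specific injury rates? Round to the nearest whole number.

4775

Expected road-traffic injuries = Σ (standard pop × age-specific rate ÷ 100,000)
= 1,297,700×122.15/100,000 + 1,318,700×83.36/100,000 + 994,100×210.27/100,000
= 1585.14 + 1099.27 + 2090.29 = 4774.70.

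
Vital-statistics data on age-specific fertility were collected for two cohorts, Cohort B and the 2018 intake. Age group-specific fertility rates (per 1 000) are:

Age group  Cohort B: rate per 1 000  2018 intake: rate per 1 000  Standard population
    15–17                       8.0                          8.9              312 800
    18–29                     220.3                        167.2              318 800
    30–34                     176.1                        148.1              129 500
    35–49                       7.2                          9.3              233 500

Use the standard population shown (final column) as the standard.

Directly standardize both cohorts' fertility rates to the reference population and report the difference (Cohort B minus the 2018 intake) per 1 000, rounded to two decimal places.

19.89

Standard total = 994 600; weights = 0.3145, 0.3205, 0.1302, 0.2348.
Cohort B: 0.3145×8.0 + 0.3205×220.3 + 0.1302×176.1 + 0.2348×7.2 = 97.7480 per 1 000.
The 2018 intake: 0.3145×8.9 + 0.3205×167.2 + 0.1302×148.1 + 0.2348×9.3 = 77.8582 per 1 000.
Difference = 97.7480 − 77.8582 = 19.8898.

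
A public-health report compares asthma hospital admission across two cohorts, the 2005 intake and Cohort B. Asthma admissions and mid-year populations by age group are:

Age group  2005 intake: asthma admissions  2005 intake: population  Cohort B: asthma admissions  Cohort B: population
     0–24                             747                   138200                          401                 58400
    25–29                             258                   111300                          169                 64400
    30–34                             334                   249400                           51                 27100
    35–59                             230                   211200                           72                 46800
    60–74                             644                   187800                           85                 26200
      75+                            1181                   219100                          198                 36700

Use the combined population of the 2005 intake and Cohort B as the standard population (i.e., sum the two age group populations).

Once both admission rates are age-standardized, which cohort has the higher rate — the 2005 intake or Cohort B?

Age-specific rates per 10000 for the 2005 intake: 54.05, 23.18, 13.39, 10.89, 34.29, 53.90.
For Cohort B: 68.66, 26.24, 18.82, 15.38, 32.44, 53.95.
Combined standard total = 1376600; weights = 0.1428, 0.1276, 0.2009, 0.1874, 0.1555, 0.1858.
The 2005 intake: 0.1428×54.05 + 0.1276×23.18 + 0.2009×13.39 + 0.1874×10.89 + 0.1555×34.29 + 0.1858×53.90 = 30.7560 per 10000.
Cohort B: 0.1428×68.66 + 0.1276×26.24 + 0.2009×18.82 + 0.1874×15.38 + 0.1555×32.44 + 0.1858×53.95 = 34.8876 per 10000.

Cohort B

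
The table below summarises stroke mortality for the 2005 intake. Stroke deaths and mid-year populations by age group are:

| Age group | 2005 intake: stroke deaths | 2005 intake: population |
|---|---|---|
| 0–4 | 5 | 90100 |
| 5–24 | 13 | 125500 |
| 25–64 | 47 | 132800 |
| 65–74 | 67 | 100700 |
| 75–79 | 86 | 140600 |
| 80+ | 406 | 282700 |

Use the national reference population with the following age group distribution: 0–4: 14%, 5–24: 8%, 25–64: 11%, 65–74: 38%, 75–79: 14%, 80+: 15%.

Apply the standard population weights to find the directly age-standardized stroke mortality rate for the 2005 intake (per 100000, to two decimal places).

Age-specific rates per 100000 for the 2005 intake: 5.55, 10.36, 35.39, 66.53, 61.17, 143.62.
Standard weights: 0.14, 0.08, 0.11, 0.38, 0.14, 0.15.
Standardized rate: 0.1400×5.55 + 0.0800×10.36 + 0.1100×35.39 + 0.3800×66.53 + 0.1400×61.17 + 0.1500×143.62 = 60.8873 per 100000.

60.89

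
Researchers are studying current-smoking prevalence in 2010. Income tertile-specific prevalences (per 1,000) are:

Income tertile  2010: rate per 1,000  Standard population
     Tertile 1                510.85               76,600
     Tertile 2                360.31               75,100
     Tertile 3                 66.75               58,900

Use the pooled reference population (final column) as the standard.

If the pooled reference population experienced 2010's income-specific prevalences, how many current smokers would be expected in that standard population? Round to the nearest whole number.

70122

Expected current smokers = Σ (standard pop × income-specific rate ÷ 1,000)
= 76,600×510.85/1,000 + 75,100×360.31/1,000 + 58,900×66.75/1,000
= 39131.11 + 27059.28 + 3931.57 = 70121.97.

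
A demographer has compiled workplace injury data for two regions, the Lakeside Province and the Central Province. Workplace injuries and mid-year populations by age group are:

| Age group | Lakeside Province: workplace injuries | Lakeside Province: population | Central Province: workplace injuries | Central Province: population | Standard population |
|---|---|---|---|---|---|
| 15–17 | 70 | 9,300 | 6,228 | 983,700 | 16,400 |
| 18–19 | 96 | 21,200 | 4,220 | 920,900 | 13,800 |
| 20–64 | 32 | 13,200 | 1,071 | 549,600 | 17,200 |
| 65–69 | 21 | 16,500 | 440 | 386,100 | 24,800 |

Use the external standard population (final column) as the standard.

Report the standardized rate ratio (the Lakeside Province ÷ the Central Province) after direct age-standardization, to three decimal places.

1.133

Age-specific rates per 10,000 for the Lakeside Province: 75.27, 45.28, 24.24, 12.73.
For the Central Province: 63.31, 45.82, 19.49, 11.40.
Standard total = 72,200; weights = 0.2271, 0.1911, 0.2382, 0.3435.
The Lakeside Province: 0.2271×75.27 + 0.1911×45.28 + 0.2382×24.24 + 0.3435×12.73 = 35.8992 per 10,000.
The Central Province: 0.2271×63.31 + 0.1911×45.82 + 0.2382×19.49 + 0.3435×11.40 = 31.6966 per 10,000.
Ratio = 35.8992 ÷ 31.6966 = 1.13259.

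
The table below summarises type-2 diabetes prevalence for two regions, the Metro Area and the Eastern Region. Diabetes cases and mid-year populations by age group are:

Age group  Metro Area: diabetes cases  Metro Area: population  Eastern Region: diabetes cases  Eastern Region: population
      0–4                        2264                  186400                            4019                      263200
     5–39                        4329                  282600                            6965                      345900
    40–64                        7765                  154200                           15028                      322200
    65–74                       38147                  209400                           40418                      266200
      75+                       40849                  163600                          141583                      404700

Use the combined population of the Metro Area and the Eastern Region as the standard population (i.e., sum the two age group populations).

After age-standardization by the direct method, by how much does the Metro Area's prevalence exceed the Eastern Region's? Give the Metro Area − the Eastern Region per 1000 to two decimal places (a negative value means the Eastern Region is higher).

Age-specific rates per 1000 for the Metro Area: 12.146, 15.318, 50.357, 182.173, 249.688.
For the Eastern Region: 15.270, 20.136, 46.642, 151.833, 349.847.
Combined standard total = 2598400; weights = 0.1730, 0.2419, 0.1833, 0.1830, 0.2187.
The Metro Area: 0.1730×12.146 + 0.2419×15.318 + 0.1833×50.357 + 0.1830×182.173 + 0.2187×249.688 = 102.9932 per 1000.
The Eastern Region: 0.1730×15.270 + 0.2419×20.136 + 0.1833×46.642 + 0.1830×151.833 + 0.2187×349.847 = 120.3705 per 1000.
Difference = 102.9932 − 120.3705 = -17.3772.

-17.38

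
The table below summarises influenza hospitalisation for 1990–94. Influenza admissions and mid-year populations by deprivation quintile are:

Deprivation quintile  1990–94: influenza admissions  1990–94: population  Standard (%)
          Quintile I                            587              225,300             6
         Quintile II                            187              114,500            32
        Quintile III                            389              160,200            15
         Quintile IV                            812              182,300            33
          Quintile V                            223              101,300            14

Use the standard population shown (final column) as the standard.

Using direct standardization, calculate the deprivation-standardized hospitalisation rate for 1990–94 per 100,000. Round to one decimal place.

Deprivation-specific rates per 100,000 for 1990–94: 260.54, 163.32, 242.82, 445.42, 220.14.
Standard weights: 0.06, 0.32, 0.15, 0.33, 0.14.
Standardized rate: 0.0600×260.54 + 0.3200×163.32 + 0.1500×242.82 + 0.3300×445.42 + 0.1400×220.14 = 282.1255 per 100,000.

282.1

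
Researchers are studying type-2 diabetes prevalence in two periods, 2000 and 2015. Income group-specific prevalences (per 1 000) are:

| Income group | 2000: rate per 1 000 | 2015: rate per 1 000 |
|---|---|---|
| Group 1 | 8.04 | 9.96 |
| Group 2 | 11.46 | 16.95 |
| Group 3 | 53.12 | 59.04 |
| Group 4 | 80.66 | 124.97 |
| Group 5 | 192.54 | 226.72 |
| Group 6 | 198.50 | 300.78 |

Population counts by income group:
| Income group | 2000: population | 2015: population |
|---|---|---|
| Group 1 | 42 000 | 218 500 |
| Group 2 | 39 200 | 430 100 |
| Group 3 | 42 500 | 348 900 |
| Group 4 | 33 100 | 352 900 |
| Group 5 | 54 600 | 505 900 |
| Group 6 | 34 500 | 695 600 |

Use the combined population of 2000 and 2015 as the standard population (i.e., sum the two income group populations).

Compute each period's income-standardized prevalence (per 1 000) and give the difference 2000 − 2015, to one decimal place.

-41.6

Combined standard total = 2 797 800; weights = 0.0931, 0.1677, 0.1399, 0.1380, 0.2003, 0.2610.
2000: 0.0931×8.04 + 0.1677×11.46 + 0.1399×53.12 + 0.1380×80.66 + 0.2003×192.54 + 0.2610×198.50 = 111.6027 per 1 000.
2015: 0.0931×9.96 + 0.1677×16.95 + 0.1399×59.04 + 0.1380×124.97 + 0.2003×226.72 + 0.2610×300.78 = 153.1818 per 1 000.
Difference = 111.6027 − 153.1818 = -41.5791.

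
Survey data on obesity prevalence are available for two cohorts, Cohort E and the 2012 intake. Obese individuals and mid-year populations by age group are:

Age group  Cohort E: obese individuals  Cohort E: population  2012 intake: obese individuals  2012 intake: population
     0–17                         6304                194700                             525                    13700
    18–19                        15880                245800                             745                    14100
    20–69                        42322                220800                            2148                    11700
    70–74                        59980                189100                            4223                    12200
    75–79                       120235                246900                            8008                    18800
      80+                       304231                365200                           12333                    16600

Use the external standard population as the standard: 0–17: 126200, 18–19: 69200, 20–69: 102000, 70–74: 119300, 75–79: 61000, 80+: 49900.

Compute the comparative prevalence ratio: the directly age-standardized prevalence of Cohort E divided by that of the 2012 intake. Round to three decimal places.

1.043

Age-specific rates per 1000 for Cohort E: 32.378, 64.605, 191.676, 317.187, 486.979, 833.053.
For the 2012 intake: 38.321, 52.837, 183.590, 346.148, 425.957, 742.952.
Standard total = 527600; weights = 0.2392, 0.1312, 0.1933, 0.2261, 0.1156, 0.0946.
Cohort E: 0.2392×32.378 + 0.1312×64.605 + 0.1933×191.676 + 0.2261×317.187 + 0.1156×486.979 + 0.0946×833.053 = 260.0893 per 1000.
The 2012 intake: 0.2392×38.321 + 0.1312×52.837 + 0.1933×183.590 + 0.2261×346.148 + 0.1156×425.957 + 0.0946×742.952 = 249.3758 per 1000.
Ratio = 260.0893 ÷ 249.3758 = 1.04296.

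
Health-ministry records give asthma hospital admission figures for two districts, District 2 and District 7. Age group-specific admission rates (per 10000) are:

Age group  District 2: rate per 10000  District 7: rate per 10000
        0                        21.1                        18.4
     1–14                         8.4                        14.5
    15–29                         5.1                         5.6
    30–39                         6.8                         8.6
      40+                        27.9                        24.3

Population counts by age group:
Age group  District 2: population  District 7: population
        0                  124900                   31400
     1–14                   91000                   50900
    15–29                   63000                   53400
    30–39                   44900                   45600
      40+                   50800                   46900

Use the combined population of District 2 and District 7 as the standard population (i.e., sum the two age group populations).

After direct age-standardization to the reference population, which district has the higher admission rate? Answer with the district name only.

Combined standard total = 602800; weights = 0.2593, 0.2354, 0.1931, 0.1501, 0.1621.
District 2: 0.2593×21.1 + 0.2354×8.4 + 0.1931×5.1 + 0.1501×6.8 + 0.1621×27.9 = 13.9760 per 10000.
District 7: 0.2593×18.4 + 0.2354×14.5 + 0.1931×5.6 + 0.1501×8.6 + 0.1621×24.3 = 14.4952 per 10000.
The crude rates (14.53 vs 13.79) would put District 2 higher, but that reflects its age composition; once standardized to a common age structure, District 7 has the higher underlying rate.

District 7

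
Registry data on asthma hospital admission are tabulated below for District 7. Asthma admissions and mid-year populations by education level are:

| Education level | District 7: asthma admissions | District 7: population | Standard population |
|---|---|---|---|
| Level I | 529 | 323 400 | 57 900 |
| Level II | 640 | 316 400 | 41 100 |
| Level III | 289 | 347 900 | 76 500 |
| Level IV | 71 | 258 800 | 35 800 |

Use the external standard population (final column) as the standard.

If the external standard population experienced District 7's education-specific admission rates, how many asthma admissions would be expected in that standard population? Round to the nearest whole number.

Education-specific rates per 10 000 for District 7: 16.36, 20.23, 8.31, 2.74.
Expected asthma admissions = Σ (standard pop × education-specific rate ÷ 10 000)
= 57 900×16.36/10 000 + 41 100×20.23/10 000 + 76 500×8.31/10 000 + 35 800×2.74/10 000
= 94.71 + 83.14 + 63.55 + 9.82 = 251.21.

251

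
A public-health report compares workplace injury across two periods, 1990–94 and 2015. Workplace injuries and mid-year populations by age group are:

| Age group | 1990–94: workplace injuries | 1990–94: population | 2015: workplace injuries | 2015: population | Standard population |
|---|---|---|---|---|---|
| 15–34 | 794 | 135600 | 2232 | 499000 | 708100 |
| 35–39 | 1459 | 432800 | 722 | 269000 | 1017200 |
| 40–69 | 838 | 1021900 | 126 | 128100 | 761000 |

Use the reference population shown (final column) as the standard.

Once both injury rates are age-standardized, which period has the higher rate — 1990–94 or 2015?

Age-specific rates per 10000 for 1990–94: 58.55, 33.71, 8.20.
For 2015: 44.73, 26.84, 9.84.
Standard total = 2486300; weights = 0.2848, 0.4091, 0.3061.
1990–94: 0.2848×58.55 + 0.4091×33.71 + 0.3061×8.20 = 32.9781 per 10000.
2015: 0.2848×44.73 + 0.4091×26.84 + 0.3061×9.84 = 26.7305 per 10000.
The crude rates (19.44 vs 34.37) would put 2015 higher, but that reflects its age composition; once standardized to a common age structure, 1990–94 has the higher underlying rate.

1990–94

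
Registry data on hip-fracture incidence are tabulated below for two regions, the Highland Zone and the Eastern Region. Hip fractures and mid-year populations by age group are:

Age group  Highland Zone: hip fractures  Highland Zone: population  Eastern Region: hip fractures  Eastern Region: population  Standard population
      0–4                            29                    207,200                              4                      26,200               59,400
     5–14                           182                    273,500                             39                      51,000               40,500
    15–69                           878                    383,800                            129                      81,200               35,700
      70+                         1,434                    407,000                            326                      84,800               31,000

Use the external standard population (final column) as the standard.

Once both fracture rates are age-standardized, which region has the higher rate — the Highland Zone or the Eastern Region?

Highland Zone

Age-specific rates per 100,000 for the Highland Zone: 14.00, 66.54, 228.76, 352.33.
For the Eastern Region: 15.27, 76.47, 158.87, 384.43.
Standard total = 166,600; weights = 0.3565, 0.2431, 0.2143, 0.1861.
The Highland Zone: 0.3565×14.00 + 0.2431×66.54 + 0.2143×228.76 + 0.1861×352.33 = 135.7485 per 100,000.
The Eastern Region: 0.3565×15.27 + 0.2431×76.47 + 0.2143×158.87 + 0.1861×384.43 = 129.6094 per 100,000.
The crude rates (198.43 vs 204.77) would put the Eastern Region higher, but that reflects its age composition; once standardized to a common age structure, the Highland Zone has the higher underlying rate.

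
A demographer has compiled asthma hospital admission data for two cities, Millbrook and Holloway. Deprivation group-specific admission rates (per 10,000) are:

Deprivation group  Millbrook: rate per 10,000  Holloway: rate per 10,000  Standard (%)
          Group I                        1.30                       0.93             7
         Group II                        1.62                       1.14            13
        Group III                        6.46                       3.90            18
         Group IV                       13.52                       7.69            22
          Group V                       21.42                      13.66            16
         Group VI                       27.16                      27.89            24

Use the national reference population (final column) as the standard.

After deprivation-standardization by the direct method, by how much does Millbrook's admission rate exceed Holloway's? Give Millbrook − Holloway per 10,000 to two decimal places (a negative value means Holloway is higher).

2.90

Standard weights: 0.07, 0.13, 0.18, 0.22, 0.16, 0.24.
Millbrook: 0.0700×1.30 + 0.1300×1.62 + 0.1800×6.46 + 0.2200×13.52 + 0.1600×21.42 + 0.2400×27.16 = 14.3844 per 10,000.
Holloway: 0.0700×0.93 + 0.1300×1.14 + 0.1800×3.90 + 0.2200×7.69 + 0.1600×13.66 + 0.2400×27.89 = 11.4863 per 10,000.
Difference = 14.3844 − 11.4863 = 2.8981.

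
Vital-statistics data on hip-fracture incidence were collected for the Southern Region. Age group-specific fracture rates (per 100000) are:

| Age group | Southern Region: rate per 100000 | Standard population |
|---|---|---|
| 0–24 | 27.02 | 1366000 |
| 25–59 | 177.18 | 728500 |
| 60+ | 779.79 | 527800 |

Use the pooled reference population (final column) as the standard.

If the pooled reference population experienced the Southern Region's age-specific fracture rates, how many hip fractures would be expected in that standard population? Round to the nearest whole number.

5776

Expected hip fractures = Σ (standard pop × age-specific rate ÷ 100000)
= 1366000×27.02/100000 + 728500×177.18/100000 + 527800×779.79/100000
= 369.09 + 1290.76 + 4115.73 = 5775.58.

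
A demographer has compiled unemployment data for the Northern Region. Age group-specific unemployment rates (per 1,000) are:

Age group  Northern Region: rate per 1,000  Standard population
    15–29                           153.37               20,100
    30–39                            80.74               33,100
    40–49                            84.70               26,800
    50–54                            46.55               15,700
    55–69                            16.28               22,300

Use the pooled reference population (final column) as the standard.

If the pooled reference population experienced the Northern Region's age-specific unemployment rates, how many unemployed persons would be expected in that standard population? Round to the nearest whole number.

9119

Expected unemployed persons = Σ (standard pop × age-specific rate ÷ 1,000)
= 20,100×153.37/1,000 + 33,100×80.74/1,000 + 26,800×84.70/1,000 + 15,700×46.55/1,000 + 22,300×16.28/1,000
= 3082.74 + 2672.49 + 2269.96 + 730.84 + 363.04 = 9119.07.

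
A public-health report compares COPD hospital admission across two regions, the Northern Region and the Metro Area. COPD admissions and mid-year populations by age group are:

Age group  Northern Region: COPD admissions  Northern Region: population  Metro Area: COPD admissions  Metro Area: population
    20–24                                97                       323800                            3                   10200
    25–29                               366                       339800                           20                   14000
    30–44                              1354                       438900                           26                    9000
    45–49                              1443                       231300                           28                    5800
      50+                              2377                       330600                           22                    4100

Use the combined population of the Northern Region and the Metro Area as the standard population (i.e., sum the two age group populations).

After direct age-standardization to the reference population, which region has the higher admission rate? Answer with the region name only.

Northern Region

Age-specific rates per 10000 for the Northern Region: 3.00, 10.77, 30.85, 62.39, 71.90.
For the Metro Area: 2.94, 14.29, 28.89, 48.28, 53.66.
Combined standard total = 1707500; weights = 0.1956, 0.2072, 0.2623, 0.1389, 0.1960.
The Northern Region: 0.1956×3.00 + 0.2072×10.77 + 0.2623×30.85 + 0.1389×62.39 + 0.1960×71.90 = 33.6665 per 10000.
The Metro Area: 0.1956×2.94 + 0.2072×14.29 + 0.2623×28.89 + 0.1389×48.28 + 0.1960×53.66 = 28.3348 per 10000.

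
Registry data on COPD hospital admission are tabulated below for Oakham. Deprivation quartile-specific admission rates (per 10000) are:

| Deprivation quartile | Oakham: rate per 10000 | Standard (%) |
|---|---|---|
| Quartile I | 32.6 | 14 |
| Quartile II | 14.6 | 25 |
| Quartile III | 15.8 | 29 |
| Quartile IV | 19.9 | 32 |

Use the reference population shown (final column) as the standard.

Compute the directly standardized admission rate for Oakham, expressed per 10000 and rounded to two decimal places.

19.16

Standard weights: 0.14, 0.25, 0.29, 0.32.
Standardized rate: 0.1400×32.6 + 0.2500×14.6 + 0.2900×15.8 + 0.3200×19.9 = 19.1640 per 10000.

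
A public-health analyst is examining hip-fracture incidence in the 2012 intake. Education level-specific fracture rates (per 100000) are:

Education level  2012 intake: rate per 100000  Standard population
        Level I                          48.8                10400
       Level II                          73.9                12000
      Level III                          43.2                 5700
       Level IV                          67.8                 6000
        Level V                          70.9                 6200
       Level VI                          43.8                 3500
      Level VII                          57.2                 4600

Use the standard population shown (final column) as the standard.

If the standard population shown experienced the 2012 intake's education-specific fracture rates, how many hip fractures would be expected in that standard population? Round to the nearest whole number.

Expected hip fractures = Σ (standard pop × education-specific rate ÷ 100000)
= 10400×48.8/100000 + 12000×73.9/100000 + 5700×43.2/100000 + 6000×67.8/100000 + 6200×70.9/100000 + 3500×43.8/100000 + 4600×57.2/100000
= 5.08 + 8.87 + 2.46 + 4.07 + 4.40 + 1.53 + 2.63 = 29.03.

29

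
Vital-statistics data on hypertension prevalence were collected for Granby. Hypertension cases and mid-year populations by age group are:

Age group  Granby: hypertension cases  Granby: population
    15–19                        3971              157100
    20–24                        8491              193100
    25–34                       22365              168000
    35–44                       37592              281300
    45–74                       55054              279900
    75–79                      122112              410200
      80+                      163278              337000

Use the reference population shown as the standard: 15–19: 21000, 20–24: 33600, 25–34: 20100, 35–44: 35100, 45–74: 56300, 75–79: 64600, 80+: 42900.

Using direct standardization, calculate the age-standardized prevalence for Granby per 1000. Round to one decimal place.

Age-specific rates per 1000 for Granby: 25.277, 43.972, 133.125, 133.637, 196.692, 297.689, 484.504.
Standard total = 273600; weights = 0.0768, 0.1228, 0.0735, 0.1283, 0.2058, 0.2361, 0.1568.
Standardized rate: 0.0768×25.277 + 0.1228×43.972 + 0.0735×133.125 + 0.1283×133.637 + 0.2058×196.692 + 0.2361×297.689 + 0.1568×484.504 = 220.9957 per 1000.

221.0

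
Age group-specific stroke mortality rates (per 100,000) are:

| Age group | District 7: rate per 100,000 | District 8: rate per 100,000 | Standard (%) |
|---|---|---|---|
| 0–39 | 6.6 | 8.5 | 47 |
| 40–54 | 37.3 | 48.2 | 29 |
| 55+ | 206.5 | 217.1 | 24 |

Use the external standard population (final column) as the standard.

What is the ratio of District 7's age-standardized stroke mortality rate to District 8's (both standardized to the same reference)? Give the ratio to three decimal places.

Standard weights: 0.47, 0.29, 0.24.
District 7: 0.4700×6.6 + 0.2900×37.3 + 0.2400×206.5 = 63.4790 per 100,000.
District 8: 0.4700×8.5 + 0.2900×48.2 + 0.2400×217.1 = 70.0770 per 100,000.
Ratio = 63.4790 ÷ 70.0770 = 0.90585.

0.906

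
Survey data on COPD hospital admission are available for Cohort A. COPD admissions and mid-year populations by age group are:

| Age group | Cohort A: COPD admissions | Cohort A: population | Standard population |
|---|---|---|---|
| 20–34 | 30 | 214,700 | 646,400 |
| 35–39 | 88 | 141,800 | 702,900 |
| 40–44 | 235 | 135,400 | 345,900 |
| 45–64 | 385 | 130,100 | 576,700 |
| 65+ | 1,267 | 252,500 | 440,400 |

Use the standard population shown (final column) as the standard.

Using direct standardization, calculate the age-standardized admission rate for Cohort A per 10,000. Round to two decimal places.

18.59

Age-specific rates per 10,000 for Cohort A: 1.40, 6.21, 17.36, 29.59, 50.18.
Standard total = 2,712,300; weights = 0.2383, 0.2592, 0.1275, 0.2126, 0.1624.
Standardized rate: 0.2383×1.40 + 0.2592×6.21 + 0.1275×17.36 + 0.2126×29.59 + 0.1624×50.18 = 18.5943 per 10,000.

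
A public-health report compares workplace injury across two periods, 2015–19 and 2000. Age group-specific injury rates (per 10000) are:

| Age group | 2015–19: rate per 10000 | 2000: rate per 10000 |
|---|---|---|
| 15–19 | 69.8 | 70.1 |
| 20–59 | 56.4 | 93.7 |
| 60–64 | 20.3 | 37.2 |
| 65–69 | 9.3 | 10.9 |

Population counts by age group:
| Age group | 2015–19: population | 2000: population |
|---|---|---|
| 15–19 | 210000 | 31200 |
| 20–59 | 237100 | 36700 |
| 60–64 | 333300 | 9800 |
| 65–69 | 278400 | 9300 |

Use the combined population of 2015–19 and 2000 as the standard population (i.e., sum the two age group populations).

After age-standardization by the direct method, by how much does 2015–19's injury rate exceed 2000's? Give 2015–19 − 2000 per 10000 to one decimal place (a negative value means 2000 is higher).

-14.4

Combined standard total = 1145800; weights = 0.2105, 0.2390, 0.2994, 0.2511.
2015–19: 0.2105×69.8 + 0.2390×56.4 + 0.2994×20.3 + 0.2511×9.3 = 36.5846 per 10000.
2000: 0.2105×70.1 + 0.2390×93.7 + 0.2994×37.2 + 0.2511×10.9 = 51.0232 per 10000.
Difference = 36.5846 − 51.0232 = -14.4387.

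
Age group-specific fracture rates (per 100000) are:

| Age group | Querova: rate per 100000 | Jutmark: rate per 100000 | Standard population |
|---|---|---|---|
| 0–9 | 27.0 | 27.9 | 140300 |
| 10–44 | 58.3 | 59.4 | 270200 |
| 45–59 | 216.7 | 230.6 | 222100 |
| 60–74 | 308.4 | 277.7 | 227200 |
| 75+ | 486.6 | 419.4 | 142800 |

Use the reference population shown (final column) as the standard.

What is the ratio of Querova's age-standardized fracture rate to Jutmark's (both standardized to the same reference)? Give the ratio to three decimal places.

1.067

Standard total = 1002600; weights = 0.1399, 0.2695, 0.2215, 0.2266, 0.1424.
Querova: 0.1399×27.0 + 0.2695×58.3 + 0.2215×216.7 + 0.2266×308.4 + 0.1424×486.6 = 206.6874 per 100000.
Jutmark: 0.1399×27.9 + 0.2695×59.4 + 0.2215×230.6 + 0.2266×277.7 + 0.1424×419.4 = 193.6608 per 100000.
Ratio = 206.6874 ÷ 193.6608 = 1.06727.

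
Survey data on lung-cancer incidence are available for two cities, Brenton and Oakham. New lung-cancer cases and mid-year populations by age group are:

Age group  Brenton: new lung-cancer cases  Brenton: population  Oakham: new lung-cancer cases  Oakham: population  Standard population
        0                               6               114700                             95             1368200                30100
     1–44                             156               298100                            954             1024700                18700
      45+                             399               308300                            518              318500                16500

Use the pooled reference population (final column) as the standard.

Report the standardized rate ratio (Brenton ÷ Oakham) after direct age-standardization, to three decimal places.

Age-specific rates per 100000 for Brenton: 5.23, 52.33, 129.42.
For Oakham: 6.94, 93.10, 162.64.
Standard total = 65300; weights = 0.4609, 0.2864, 0.2527.
Brenton: 0.4609×5.23 + 0.2864×52.33 + 0.2527×129.42 = 50.0991 per 100000.
Oakham: 0.4609×6.94 + 0.2864×93.10 + 0.2527×162.64 = 70.9570 per 100000.
Ratio = 50.0991 ÷ 70.9570 = 0.70605.

0.706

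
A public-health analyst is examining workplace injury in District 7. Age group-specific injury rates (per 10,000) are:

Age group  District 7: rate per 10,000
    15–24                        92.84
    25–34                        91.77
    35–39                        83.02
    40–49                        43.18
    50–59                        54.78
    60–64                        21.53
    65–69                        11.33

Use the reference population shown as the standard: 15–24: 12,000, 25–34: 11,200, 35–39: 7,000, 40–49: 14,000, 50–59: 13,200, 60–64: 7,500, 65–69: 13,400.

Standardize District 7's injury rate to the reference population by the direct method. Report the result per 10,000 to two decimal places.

Standard total = 78,300; weights = 0.1533, 0.1430, 0.0894, 0.1788, 0.1686, 0.0958, 0.1711.
Standardized rate: 0.1533×92.84 + 0.1430×91.77 + 0.0894×83.02 + 0.1788×43.18 + 0.1686×54.78 + 0.0958×21.53 + 0.1711×11.33 = 55.7338 per 10,000.

55.73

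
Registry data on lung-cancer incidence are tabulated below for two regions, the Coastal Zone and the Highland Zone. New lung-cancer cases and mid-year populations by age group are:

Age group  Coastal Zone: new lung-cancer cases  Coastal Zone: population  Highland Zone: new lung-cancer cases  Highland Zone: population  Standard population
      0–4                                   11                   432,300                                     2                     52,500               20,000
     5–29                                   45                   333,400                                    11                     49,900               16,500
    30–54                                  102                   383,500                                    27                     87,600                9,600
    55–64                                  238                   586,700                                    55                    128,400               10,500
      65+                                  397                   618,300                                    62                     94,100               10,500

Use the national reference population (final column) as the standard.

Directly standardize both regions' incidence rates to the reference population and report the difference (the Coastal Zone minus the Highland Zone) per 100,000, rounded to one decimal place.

Age-specific rates per 100,000 for the Coastal Zone: 2.54, 13.50, 26.60, 40.57, 64.21.
For the Highland Zone: 3.81, 22.04, 30.82, 42.83, 65.89.
Standard total = 67,100; weights = 0.2981, 0.2459, 0.1431, 0.1565, 0.1565.
The Coastal Zone: 0.2981×2.54 + 0.2459×13.50 + 0.1431×26.60 + 0.1565×40.57 + 0.1565×64.21 = 24.2781 per 100,000.
The Highland Zone: 0.2981×3.81 + 0.2459×22.04 + 0.1431×30.82 + 0.1565×42.83 + 0.1565×65.89 = 27.9790 per 100,000.
Difference = 24.2781 − 27.9790 = -3.7010.

-3.7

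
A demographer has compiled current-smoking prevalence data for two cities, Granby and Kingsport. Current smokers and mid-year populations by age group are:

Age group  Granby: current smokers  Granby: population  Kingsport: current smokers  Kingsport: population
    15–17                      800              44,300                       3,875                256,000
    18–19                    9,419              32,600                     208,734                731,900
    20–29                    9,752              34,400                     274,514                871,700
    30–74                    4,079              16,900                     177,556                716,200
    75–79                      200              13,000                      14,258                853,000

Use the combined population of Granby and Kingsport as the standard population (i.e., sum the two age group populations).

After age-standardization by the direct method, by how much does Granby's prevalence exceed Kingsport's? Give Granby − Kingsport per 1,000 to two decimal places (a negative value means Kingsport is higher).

Age-specific rates per 1,000 for Granby: 18.059, 288.926, 283.488, 241.361, 15.385.
For Kingsport: 15.137, 285.195, 314.918, 247.914, 16.715.
Combined standard total = 3,570,000; weights = 0.0841, 0.2141, 0.2538, 0.2054, 0.2426.
Granby: 0.0841×18.059 + 0.2141×288.926 + 0.2538×283.488 + 0.2054×241.361 + 0.2426×15.385 = 188.6389 per 1,000.
Kingsport: 0.0841×15.137 + 0.2141×285.195 + 0.2538×314.918 + 0.2054×247.914 + 0.2426×16.715 = 197.2395 per 1,000.
Difference = 188.6389 − 197.2395 = -8.6006.

-8.60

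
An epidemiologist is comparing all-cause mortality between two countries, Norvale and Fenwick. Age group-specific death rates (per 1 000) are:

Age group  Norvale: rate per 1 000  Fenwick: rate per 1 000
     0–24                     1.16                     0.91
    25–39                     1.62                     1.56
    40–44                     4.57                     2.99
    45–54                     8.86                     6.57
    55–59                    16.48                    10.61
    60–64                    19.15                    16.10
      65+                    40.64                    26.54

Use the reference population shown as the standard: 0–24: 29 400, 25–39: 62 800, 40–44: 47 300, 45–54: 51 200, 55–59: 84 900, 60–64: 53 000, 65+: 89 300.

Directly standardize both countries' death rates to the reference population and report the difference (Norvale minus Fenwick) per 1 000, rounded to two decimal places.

Standard total = 417 900; weights = 0.0704, 0.1503, 0.1132, 0.1225, 0.2032, 0.1268, 0.2137.
Norvale: 0.0704×1.16 + 0.1503×1.62 + 0.1132×4.57 + 0.1225×8.86 + 0.2032×16.48 + 0.1268×19.15 + 0.2137×40.64 = 16.3888 per 1 000.
Fenwick: 0.0704×0.91 + 0.1503×1.56 + 0.1132×2.99 + 0.1225×6.57 + 0.2032×10.61 + 0.1268×16.10 + 0.2137×26.54 = 11.3105 per 1 000.
Difference = 16.3888 − 11.3105 = 5.0784.

5.08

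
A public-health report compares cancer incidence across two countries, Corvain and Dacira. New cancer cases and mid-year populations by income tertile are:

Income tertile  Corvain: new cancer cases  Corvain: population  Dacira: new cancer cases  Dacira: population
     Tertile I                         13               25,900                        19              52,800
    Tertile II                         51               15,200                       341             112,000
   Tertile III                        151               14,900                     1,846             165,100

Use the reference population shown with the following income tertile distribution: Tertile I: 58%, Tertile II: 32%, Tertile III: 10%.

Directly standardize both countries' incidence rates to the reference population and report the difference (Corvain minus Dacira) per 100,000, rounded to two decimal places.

7.71

Income-specific rates per 100,000 for Corvain: 50.19, 335.53, 1013.42.
For Dacira: 35.98, 304.46, 1118.11.
Standard weights: 0.58, 0.32, 0.10.
Corvain: 0.5800×50.19 + 0.3200×335.53 + 0.1000×1013.42 = 237.8227 per 100,000.
Dacira: 0.5800×35.98 + 0.3200×304.46 + 0.1000×1118.11 = 230.1108 per 100,000.
Difference = 237.8227 − 230.1108 = 7.7119.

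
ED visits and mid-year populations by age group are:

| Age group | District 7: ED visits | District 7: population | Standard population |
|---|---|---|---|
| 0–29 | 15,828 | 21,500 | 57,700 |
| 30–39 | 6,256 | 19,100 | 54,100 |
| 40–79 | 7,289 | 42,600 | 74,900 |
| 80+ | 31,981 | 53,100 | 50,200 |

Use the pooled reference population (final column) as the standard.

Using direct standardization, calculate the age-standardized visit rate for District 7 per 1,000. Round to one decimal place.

Age-specific rates per 1,000 for District 7: 736.186, 327.539, 171.103, 602.279.
Standard total = 236,900; weights = 0.2436, 0.2284, 0.3162, 0.2119.
Standardized rate: 0.2436×736.186 + 0.2284×327.539 + 0.3162×171.103 + 0.2119×602.279 = 435.8288 per 1,000.

435.8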